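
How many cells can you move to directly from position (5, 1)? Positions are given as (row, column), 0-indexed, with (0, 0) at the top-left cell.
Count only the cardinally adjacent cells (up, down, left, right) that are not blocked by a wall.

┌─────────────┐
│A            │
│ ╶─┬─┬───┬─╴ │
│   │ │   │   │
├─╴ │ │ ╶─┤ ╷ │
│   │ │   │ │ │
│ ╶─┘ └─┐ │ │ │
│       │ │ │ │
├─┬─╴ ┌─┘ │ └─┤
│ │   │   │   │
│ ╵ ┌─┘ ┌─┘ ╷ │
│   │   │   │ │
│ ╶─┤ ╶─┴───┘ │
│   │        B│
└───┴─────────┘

Checking passable neighbors of (5, 1):
Neighbors: (4, 1), (5, 0)
Count: 2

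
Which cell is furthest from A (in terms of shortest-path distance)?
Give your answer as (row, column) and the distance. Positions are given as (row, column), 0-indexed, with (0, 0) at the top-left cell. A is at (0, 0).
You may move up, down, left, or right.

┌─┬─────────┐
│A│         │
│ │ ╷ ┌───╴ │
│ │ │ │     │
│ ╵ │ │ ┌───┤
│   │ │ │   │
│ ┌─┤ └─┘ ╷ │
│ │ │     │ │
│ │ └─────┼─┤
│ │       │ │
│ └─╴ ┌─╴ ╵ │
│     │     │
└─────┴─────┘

Computing BFS distances from A to all cells:
Furthest cell: (3, 5)
Distance: 14 steps

Path from A to the furthest cell:

┌─┬─────────┐
│A│↱ ↓      │
│ │ ╷ ┌───╴ │
│↓│↑│↓│     │
│ ╵ │ │ ┌───┤
│↳ ↑│↓│ │↱ ↓│
│ ┌─┤ └─┘ ╷ │
│ │ │↳ → ↑│B│
│ │ └─────┼─┤
│ │       │ │
│ └─╴ ┌─╴ ╵ │
│     │     │
└─────┴─────┘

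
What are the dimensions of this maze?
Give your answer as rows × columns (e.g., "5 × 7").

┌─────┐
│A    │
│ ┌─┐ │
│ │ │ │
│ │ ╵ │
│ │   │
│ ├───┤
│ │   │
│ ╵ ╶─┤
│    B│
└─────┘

Counting the maze dimensions:
Rows (vertical): 5
Columns (horizontal): 3
Dimensions: 5 × 3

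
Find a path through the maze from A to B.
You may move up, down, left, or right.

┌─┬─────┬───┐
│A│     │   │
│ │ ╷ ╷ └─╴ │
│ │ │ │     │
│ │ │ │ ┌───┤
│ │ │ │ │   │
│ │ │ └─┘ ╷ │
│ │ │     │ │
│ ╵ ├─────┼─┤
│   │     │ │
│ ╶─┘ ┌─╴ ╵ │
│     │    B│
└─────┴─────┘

Finding the shortest path through the maze:
Path length: 12 steps
Directions: down → down → down → down → down → right → right → up → right → right → down → right

Solution:

┌─┬─────┬───┐
│A│     │   │
│ │ ╷ ╷ └─╴ │
│↓│ │ │     │
│ │ │ │ ┌───┤
│↓│ │ │ │   │
│ │ │ └─┘ ╷ │
│↓│ │     │ │
│ ╵ ├─────┼─┤
│↓  │↱ → ↓│ │
│ ╶─┘ ┌─╴ ╵ │
│↳ → ↑│  ↳ B│
└─────┴─────┘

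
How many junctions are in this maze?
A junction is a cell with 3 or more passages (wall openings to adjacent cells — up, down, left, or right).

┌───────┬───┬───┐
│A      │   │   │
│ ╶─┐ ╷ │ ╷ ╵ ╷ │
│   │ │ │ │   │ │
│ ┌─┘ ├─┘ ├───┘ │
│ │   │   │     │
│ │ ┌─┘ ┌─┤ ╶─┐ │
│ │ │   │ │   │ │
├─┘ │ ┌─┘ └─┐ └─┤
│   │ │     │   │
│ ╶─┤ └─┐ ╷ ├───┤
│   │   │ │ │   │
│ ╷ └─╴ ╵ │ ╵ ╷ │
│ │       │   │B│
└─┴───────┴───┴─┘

Checking each cell for number of passages:

Junctions found (3+ passages):
  (0, 2): 3 passages
  (1, 0): 3 passages
  (2, 7): 3 passages
  (4, 4): 4 passages
  (5, 0): 3 passages
  (6, 3): 3 passages
Total junctions: 6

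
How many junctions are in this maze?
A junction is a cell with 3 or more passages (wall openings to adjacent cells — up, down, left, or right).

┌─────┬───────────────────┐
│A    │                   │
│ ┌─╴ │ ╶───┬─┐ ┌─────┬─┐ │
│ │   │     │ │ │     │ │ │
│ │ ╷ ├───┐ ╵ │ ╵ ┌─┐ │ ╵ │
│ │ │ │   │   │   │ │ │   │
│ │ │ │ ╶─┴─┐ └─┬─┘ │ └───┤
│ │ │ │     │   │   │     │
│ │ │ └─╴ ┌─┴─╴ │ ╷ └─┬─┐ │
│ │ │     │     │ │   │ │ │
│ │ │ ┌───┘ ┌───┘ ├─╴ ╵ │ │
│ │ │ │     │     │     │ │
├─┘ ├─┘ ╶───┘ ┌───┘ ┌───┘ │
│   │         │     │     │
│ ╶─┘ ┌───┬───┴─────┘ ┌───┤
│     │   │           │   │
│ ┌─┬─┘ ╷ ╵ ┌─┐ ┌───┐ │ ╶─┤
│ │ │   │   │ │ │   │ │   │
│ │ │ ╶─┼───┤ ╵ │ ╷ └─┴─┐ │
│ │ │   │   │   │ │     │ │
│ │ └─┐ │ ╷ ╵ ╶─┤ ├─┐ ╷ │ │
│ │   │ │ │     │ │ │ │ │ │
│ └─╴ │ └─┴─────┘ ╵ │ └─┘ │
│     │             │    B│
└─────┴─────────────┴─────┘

Checking each cell for number of passages:

Junctions found (3+ passages):
  (0, 7): 3 passages
  (1, 2): 3 passages
  (2, 6): 3 passages
  (3, 4): 3 passages
  (3, 9): 3 passages
  (4, 2): 3 passages
  (5, 10): 3 passages
  (6, 3): 3 passages
  (7, 0): 3 passages
  (7, 7): 3 passages
  (7, 10): 3 passages
  (9, 6): 3 passages
  (9, 10): 3 passages
  (10, 6): 3 passages
  (11, 8): 3 passages
Total junctions: 15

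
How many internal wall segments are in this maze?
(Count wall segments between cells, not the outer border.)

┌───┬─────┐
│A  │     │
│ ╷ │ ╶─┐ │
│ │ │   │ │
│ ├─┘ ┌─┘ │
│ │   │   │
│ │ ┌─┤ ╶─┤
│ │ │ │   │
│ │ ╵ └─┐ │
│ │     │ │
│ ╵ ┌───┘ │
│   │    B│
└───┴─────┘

Counting internal wall segments:
Total internal walls: 20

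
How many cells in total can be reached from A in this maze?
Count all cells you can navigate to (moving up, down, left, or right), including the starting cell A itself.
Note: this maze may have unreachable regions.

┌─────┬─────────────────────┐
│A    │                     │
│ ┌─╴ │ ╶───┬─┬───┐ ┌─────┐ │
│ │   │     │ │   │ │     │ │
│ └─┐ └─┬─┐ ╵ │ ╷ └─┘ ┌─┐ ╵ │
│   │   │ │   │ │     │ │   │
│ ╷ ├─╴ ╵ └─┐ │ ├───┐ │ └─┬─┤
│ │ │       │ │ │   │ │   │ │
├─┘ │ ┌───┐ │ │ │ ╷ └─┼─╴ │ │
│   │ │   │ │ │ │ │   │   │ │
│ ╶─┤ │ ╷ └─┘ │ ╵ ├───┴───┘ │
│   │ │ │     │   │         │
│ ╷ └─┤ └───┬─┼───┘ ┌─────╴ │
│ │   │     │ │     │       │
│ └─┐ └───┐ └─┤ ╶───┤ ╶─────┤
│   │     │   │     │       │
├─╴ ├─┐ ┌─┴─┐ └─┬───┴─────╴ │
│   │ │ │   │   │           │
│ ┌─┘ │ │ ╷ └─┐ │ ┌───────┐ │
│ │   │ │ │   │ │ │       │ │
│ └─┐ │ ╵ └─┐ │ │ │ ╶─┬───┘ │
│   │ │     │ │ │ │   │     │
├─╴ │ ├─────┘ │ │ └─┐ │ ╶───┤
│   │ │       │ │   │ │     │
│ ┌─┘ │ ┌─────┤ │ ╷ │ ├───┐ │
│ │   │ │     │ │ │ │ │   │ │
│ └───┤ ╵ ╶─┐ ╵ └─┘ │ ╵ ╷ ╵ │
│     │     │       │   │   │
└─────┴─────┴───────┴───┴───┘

Using BFS/flood-fill to find all reachable cells from A:
Maze size: 14 × 14 = 196 total cells
13 cell(s) are walled off and cannot be reached from A.
Reachable cells: 183

Reachable region (· marks reachable cells):

┌─────┬─────────────────────┐
│A · ·│· · · · · · · · · · ·│
│ ┌─╴ │ ╶───┬─┬───┐ ┌─────┐ │
│·│· ·│· · ·│·│· ·│·│· · ·│·│
│ └─┐ └─┬─┐ ╵ │ ╷ └─┘ ┌─┐ ╵ │
│· ·│· ·│·│· ·│·│· · ·│ │· ·│
│ ╷ ├─╴ ╵ └─┐ │ ├───┐ │ └─┬─┤
│·│·│· · · ·│·│·│· ·│·│   │·│
├─┘ │ ┌───┐ │ │ │ ╷ └─┼─╴ │ │
│· ·│·│· ·│·│·│·│·│· ·│   │·│
│ ╶─┤ │ ╷ └─┘ │ ╵ ├───┴───┘ │
│· ·│·│·│· · ·│· ·│· · · · ·│
│ ╷ └─┤ └───┬─┼───┘ ┌─────╴ │
│·│· ·│· · ·│ │· · ·│· · · ·│
│ └─┐ └───┐ └─┤ ╶───┤ ╶─────┤
│· ·│· · ·│· ·│· · ·│· · · ·│
├─╴ ├─┐ ┌─┴─┐ └─┬───┴─────╴ │
│· ·│ │·│· ·│· ·│· · · · · ·│
│ ┌─┘ │ │ ╷ └─┐ │ ┌───────┐ │
│·│   │·│·│· ·│·│·│· · · ·│·│
│ └─┐ │ ╵ └─┐ │ │ │ ╶─┬───┘ │
│· ·│ │· · ·│·│·│·│· ·│· · ·│
├─╴ │ ├─────┘ │ │ └─┐ │ ╶───┤
│· ·│ │· · · ·│·│· ·│·│· · ·│
│ ┌─┘ │ ┌─────┤ │ ╷ │ ├───┐ │
│·│   │·│· · ·│·│·│·│·│· ·│·│
│ └───┤ ╵ ╶─┐ ╵ └─┘ │ ╵ ╷ ╵ │
│· · ·│· · ·│· · · ·│· ·│· ·│
└─────┴─────┴───────┴───┴───┘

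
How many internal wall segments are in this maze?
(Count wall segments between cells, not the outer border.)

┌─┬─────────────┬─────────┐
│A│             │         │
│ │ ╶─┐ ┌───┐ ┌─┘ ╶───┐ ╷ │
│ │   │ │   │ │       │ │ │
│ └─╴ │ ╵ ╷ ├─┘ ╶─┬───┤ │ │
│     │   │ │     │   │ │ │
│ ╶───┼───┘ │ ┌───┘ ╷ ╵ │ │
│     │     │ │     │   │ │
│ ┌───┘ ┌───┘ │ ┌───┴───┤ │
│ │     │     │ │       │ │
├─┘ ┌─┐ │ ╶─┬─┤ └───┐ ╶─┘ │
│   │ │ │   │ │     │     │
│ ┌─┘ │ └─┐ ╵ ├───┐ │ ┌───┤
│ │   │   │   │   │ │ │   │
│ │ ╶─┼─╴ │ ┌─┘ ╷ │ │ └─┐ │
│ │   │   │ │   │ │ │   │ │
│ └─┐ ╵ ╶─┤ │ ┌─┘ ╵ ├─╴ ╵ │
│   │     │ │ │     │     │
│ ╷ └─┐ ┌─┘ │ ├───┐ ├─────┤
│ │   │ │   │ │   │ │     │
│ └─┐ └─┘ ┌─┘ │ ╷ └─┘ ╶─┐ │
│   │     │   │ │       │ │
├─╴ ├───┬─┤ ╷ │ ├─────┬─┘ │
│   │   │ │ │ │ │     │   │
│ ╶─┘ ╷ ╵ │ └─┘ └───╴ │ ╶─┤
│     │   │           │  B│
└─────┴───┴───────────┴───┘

Counting internal wall segments:
Total internal walls: 144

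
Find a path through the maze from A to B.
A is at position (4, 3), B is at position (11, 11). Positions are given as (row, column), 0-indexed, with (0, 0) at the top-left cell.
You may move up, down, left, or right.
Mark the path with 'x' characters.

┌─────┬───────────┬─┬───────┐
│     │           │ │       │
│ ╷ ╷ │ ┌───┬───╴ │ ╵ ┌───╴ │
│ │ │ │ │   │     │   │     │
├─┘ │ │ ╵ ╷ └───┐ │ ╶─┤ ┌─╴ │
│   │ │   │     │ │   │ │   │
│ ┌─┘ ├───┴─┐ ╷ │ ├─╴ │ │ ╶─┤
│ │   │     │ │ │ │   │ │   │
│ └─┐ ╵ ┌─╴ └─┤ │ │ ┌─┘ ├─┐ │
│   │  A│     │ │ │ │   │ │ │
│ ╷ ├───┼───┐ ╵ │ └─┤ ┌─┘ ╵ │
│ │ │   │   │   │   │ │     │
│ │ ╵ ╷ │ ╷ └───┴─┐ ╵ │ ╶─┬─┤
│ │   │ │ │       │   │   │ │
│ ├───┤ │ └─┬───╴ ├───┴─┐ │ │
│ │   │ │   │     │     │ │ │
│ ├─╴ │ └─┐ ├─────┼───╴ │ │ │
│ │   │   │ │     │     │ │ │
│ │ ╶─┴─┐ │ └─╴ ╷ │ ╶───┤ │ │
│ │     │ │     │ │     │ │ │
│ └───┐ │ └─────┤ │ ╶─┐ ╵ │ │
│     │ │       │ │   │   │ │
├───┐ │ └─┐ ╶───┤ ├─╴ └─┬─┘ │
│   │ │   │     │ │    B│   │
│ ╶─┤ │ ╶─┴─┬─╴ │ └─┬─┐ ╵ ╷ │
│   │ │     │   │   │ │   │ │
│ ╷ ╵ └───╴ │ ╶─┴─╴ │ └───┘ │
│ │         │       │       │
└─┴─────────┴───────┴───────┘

Finding the shortest path from (4, 3) to (11, 11):
Path length: 61 steps
Directions: up → right → right → down → right → down → right → up → up → up → left → left → up → left → down → left → up → up → right → right → right → right → right → down → down → down → down → down → right → down → right → up → up → right → up → up → up → right → right → down → left → down → right → down → down → left → left → down → right → down → down → down → down → left → up → left → left → down → right → down → right

Solution:

┌─────┬───────────┬─┬───────┐
│     │x x x x x x│ │       │
│ ╷ ╷ │ ┌───┬───╴ │ ╵ ┌───╴ │
│ │ │ │x│x x│    x│   │x x x│
├─┘ │ │ ╵ ╷ └───┐ │ ╶─┤ ┌─╴ │
│   │ │x x│x x x│x│   │x│x x│
│ ┌─┘ ├───┴─┐ ╷ │ ├─╴ │ │ ╶─┤
│ │   │x x x│ │x│x│   │x│x x│
│ └─┐ ╵ ┌─╴ └─┤ │ │ ┌─┘ ├─┐ │
│   │  A│  x x│x│x│ │x x│ │x│
│ ╷ ├───┼───┐ ╵ │ └─┤ ┌─┘ ╵ │
│ │ │   │   │x x│x x│x│x x x│
│ │ ╵ ╷ │ ╷ └───┴─┐ ╵ │ ╶─┬─┤
│ │   │ │ │       │x x│x x│ │
│ ├───┤ │ └─┬───╴ ├───┴─┐ │ │
│ │   │ │   │     │     │x│ │
│ ├─╴ │ └─┐ ├─────┼───╴ │ │ │
│ │   │   │ │     │     │x│ │
│ │ ╶─┴─┐ │ └─╴ ╷ │ ╶───┤ │ │
│ │     │ │     │ │x x x│x│ │
│ └───┐ │ └─────┤ │ ╶─┐ ╵ │ │
│     │ │       │ │x x│x x│ │
├───┐ │ └─┐ ╶───┤ ├─╴ └─┬─┘ │
│   │ │   │     │ │  x B│   │
│ ╶─┤ │ ╶─┴─┬─╴ │ └─┬─┐ ╵ ╷ │
│   │ │     │   │   │ │   │ │
│ ╷ ╵ └───╴ │ ╶─┴─╴ │ └───┘ │
│ │         │       │       │
└─┴─────────┴───────┴───────┘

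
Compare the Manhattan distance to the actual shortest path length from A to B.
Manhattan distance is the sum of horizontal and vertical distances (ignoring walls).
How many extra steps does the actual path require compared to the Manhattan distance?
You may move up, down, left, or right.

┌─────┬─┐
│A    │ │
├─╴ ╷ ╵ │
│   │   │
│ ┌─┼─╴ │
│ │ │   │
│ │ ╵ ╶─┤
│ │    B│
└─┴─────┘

Manhattan distance: |3 - 0| + |3 - 0| = 6
Actual path length: 8
Extra steps: 8 - 6 = 2

Solution:

┌─────┬─┐
│A → ↓│ │
├─╴ ╷ ╵ │
│   │↳ ↓│
│ ┌─┼─╴ │
│ │ │↓ ↲│
│ │ ╵ ╶─┤
│ │  ↳ B│
└─┴─────┘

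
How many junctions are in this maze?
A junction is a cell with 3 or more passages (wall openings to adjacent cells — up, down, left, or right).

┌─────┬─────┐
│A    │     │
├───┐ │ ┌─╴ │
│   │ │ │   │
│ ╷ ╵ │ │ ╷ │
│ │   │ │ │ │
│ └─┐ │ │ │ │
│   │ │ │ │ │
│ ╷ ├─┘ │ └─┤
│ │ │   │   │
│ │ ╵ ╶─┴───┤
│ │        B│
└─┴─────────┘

Checking each cell for number of passages:

Junctions found (3+ passages):
  (1, 5): 3 passages
  (2, 2): 3 passages
  (3, 0): 3 passages
  (5, 2): 3 passages
Total junctions: 4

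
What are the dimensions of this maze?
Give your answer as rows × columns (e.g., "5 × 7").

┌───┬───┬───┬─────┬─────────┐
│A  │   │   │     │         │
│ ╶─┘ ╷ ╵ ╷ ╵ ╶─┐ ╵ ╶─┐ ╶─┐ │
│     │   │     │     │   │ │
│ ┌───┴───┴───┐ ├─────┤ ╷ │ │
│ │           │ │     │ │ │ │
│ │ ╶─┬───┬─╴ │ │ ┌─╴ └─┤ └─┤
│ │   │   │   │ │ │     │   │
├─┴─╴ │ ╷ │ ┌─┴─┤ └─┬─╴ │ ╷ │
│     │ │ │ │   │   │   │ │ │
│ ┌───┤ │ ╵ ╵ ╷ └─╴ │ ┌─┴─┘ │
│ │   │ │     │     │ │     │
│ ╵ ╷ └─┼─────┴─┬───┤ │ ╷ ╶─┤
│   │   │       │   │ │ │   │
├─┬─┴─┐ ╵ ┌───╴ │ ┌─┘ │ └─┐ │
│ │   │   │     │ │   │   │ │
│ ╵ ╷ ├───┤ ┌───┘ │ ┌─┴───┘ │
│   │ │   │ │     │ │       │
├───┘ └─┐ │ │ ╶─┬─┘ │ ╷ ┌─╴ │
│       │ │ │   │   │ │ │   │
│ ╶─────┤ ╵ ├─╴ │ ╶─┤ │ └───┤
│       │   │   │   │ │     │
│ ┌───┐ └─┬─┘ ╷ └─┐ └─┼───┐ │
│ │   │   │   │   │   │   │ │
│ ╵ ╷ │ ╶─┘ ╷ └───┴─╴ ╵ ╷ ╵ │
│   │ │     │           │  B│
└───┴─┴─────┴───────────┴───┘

Counting the maze dimensions:
Rows (vertical): 13
Columns (horizontal): 14
Dimensions: 13 × 14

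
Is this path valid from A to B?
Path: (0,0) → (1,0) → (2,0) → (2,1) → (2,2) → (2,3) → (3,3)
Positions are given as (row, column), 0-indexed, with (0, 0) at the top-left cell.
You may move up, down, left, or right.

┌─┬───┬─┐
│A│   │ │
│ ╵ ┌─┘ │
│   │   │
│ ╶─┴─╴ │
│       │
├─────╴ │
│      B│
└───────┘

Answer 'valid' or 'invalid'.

Checking path validity:
Result: All consecutive moves are passable.

valid

Correct solution:

┌─┬───┬─┐
│A│   │ │
│ ╵ ┌─┘ │
│↓  │   │
│ ╶─┴─╴ │
│↳ → → ↓│
├─────╴ │
│      B│
└───────┘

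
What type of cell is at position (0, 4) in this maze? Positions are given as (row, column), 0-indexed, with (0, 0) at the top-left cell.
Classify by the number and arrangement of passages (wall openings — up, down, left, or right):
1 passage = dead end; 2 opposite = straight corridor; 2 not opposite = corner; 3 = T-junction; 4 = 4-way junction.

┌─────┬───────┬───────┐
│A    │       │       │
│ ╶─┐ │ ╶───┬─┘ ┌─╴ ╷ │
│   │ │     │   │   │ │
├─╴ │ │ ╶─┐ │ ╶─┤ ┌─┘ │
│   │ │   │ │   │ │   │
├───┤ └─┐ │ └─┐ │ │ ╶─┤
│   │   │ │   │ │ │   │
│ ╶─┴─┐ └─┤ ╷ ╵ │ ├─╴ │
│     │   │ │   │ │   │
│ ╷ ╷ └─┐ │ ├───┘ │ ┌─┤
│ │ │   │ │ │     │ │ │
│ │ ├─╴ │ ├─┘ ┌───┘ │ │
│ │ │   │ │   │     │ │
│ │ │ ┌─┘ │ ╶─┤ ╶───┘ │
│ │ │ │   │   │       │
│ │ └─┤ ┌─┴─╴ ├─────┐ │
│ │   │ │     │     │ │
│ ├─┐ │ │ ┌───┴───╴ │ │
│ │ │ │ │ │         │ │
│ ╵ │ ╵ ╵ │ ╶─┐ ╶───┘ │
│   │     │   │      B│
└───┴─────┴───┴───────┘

Checking cell at (0, 4):
Number of passages: 2
Cell type: straight corridor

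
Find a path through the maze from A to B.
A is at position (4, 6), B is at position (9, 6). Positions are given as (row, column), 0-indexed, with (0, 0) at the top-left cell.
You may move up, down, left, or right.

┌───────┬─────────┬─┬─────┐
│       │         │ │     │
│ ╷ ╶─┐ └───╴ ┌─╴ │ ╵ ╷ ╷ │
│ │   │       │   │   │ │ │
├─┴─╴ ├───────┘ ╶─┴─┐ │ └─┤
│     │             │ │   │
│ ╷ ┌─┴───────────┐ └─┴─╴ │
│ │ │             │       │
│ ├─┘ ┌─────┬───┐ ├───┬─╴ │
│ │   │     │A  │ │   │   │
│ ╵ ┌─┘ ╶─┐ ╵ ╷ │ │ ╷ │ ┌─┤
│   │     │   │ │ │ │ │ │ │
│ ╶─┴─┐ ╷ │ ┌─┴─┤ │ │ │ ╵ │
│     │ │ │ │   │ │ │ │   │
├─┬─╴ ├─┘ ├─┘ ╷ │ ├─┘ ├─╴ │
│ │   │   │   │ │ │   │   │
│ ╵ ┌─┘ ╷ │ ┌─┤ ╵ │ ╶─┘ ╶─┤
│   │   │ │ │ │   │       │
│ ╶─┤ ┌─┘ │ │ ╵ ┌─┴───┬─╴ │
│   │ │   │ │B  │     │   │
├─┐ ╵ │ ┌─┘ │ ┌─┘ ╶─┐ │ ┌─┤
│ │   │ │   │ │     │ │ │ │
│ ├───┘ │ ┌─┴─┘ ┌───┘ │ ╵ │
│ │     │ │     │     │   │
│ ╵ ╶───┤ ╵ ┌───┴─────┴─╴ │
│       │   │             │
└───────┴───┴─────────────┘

Finding the shortest path from (4, 6) to (9, 6):
Path length: 43 steps
Directions: down → left → up → left → left → down → right → down → down → left → down → left → down → down → left → up → left → up → right → up → right → up → left → left → up → right → up → right → up → right → right → right → right → right → right → down → down → down → down → down → left → down → left

Solution:

┌───────┬─────────┬─┬─────┐
│       │         │ │     │
│ ╷ ╶─┐ └───╴ ┌─╴ │ ╵ ╷ ╷ │
│ │   │       │   │   │ │ │
├─┴─╴ ├───────┘ ╶─┴─┐ │ └─┤
│     │             │ │   │
│ ╷ ┌─┴───────────┐ └─┴─╴ │
│ │ │↱ → → → → → ↓│       │
│ ├─┘ ┌─────┬───┐ ├───┬─╴ │
│ │↱ ↑│↓ ← ↰│A  │↓│   │   │
│ ╵ ┌─┘ ╶─┐ ╵ ╷ │ │ ╷ │ ┌─┤
│↱ ↑│  ↳ ↓│↑ ↲│ │↓│ │ │ │ │
│ ╶─┴─┐ ╷ │ ┌─┴─┤ │ │ │ ╵ │
│↑ ← ↰│ │↓│ │   │↓│ │ │   │
├─┬─╴ ├─┘ ├─┘ ╷ │ ├─┘ ├─╴ │
│ │↱ ↑│↓ ↲│   │ │↓│   │   │
│ ╵ ┌─┘ ╷ │ ┌─┤ ╵ │ ╶─┘ ╶─┤
│↱ ↑│↓ ↲│ │ │ │↓ ↲│       │
│ ╶─┤ ┌─┘ │ │ ╵ ┌─┴───┬─╴ │
│↑ ↰│↓│   │ │B ↲│     │   │
├─┐ ╵ │ ┌─┘ │ ┌─┘ ╶─┐ │ ┌─┤
│ │↑ ↲│ │   │ │     │ │ │ │
│ ├───┘ │ ┌─┴─┘ ┌───┘ │ ╵ │
│ │     │ │     │     │   │
│ ╵ ╶───┤ ╵ ┌───┴─────┴─╴ │
│       │   │             │
└───────┴───┴─────────────┘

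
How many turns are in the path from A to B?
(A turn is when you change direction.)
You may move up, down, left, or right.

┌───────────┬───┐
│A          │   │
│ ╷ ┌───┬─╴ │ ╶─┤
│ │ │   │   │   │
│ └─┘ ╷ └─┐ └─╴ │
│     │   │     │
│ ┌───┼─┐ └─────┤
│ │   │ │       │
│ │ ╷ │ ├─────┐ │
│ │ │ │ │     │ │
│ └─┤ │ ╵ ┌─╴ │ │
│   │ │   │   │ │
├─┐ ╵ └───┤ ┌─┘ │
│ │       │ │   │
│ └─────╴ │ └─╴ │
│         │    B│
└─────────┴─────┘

Directions: down, down, right, right, up, right, down, right, down, right, right, right, down, down, down, down
Number of turns: 8

Solution:

┌───────────┬───┐
│A          │   │
│ ╷ ┌───┬─╴ │ ╶─┤
│↓│ │↱ ↓│   │   │
│ └─┘ ╷ └─┐ └─╴ │
│↳ → ↑│↳ ↓│     │
│ ┌───┼─┐ └─────┤
│ │   │ │↳ → → ↓│
│ │ ╷ │ ├─────┐ │
│ │ │ │ │     │↓│
│ └─┤ │ ╵ ┌─╴ │ │
│   │ │   │   │↓│
├─┐ ╵ └───┤ ┌─┘ │
│ │       │ │  ↓│
│ └─────╴ │ └─╴ │
│         │    B│
└─────────┴─────┘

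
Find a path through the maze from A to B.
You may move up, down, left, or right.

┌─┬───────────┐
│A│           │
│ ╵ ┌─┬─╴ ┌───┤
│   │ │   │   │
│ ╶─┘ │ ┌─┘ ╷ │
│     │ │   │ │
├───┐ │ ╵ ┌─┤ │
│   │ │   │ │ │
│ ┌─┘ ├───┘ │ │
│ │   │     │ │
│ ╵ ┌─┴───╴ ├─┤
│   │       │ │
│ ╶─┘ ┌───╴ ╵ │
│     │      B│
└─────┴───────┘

Finding the shortest path through the maze:
Path length: 18 steps
Directions: down → down → right → right → down → down → left → down → left → down → right → right → up → right → right → right → down → right

Solution:

┌─┬───────────┐
│A│           │
│ ╵ ┌─┬─╴ ┌───┤
│↓  │ │   │   │
│ ╶─┘ │ ┌─┘ ╷ │
│↳ → ↓│ │   │ │
├───┐ │ ╵ ┌─┤ │
│   │↓│   │ │ │
│ ┌─┘ ├───┘ │ │
│ │↓ ↲│     │ │
│ ╵ ┌─┴───╴ ├─┤
│↓ ↲│↱ → → ↓│ │
│ ╶─┘ ┌───╴ ╵ │
│↳ → ↑│    ↳ B│
└─────┴───────┘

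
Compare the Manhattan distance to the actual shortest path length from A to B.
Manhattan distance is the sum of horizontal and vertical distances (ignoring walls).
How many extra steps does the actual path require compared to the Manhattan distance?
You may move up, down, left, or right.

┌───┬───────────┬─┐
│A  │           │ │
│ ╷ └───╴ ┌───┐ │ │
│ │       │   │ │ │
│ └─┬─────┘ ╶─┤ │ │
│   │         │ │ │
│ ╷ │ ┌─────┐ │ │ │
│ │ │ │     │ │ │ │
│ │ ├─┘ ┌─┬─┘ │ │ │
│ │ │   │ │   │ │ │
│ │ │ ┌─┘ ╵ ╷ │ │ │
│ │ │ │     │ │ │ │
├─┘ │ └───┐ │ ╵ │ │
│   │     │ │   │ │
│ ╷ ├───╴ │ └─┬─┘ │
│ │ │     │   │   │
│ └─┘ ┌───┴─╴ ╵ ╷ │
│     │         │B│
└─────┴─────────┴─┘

Manhattan distance: |8 - 0| + |8 - 0| = 16
Actual path length: 28
Extra steps: 28 - 16 = 12

Solution:

┌───┬───────────┬─┐
│A ↓│    ↱ → → ↓│ │
│ ╷ └───╴ ┌───┐ │ │
│ │↳ → → ↑│   │↓│ │
│ └─┬─────┘ ╶─┤ │ │
│   │         │↓│ │
│ ╷ │ ┌─────┐ │ │ │
│ │ │ │     │ │↓│ │
│ │ ├─┘ ┌─┬─┘ │ │ │
│ │ │   │ │↓ ↰│↓│ │
│ │ │ ┌─┘ ╵ ╷ │ │ │
│ │ │ │    ↓│↑│↓│ │
├─┘ │ └───┐ │ ╵ │ │
│   │     │↓│↑ ↲│ │
│ ╷ ├───╴ │ └─┬─┘ │
│ │ │     │↳ ↓│↱ ↓│
│ └─┘ ┌───┴─╴ ╵ ╷ │
│     │      ↳ ↑│B│
└─────┴─────────┴─┘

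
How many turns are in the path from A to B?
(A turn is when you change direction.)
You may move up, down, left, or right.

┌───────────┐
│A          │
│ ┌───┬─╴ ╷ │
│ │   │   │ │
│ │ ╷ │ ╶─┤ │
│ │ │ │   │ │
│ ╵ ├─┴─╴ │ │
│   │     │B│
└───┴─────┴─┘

Directions: right, right, right, right, right, down, down, down
Number of turns: 1

Solution:

┌───────────┐
│A → → → → ↓│
│ ┌───┬─╴ ╷ │
│ │   │   │↓│
│ │ ╷ │ ╶─┤ │
│ │ │ │   │↓│
│ ╵ ├─┴─╴ │ │
│   │     │B│
└───┴─────┴─┘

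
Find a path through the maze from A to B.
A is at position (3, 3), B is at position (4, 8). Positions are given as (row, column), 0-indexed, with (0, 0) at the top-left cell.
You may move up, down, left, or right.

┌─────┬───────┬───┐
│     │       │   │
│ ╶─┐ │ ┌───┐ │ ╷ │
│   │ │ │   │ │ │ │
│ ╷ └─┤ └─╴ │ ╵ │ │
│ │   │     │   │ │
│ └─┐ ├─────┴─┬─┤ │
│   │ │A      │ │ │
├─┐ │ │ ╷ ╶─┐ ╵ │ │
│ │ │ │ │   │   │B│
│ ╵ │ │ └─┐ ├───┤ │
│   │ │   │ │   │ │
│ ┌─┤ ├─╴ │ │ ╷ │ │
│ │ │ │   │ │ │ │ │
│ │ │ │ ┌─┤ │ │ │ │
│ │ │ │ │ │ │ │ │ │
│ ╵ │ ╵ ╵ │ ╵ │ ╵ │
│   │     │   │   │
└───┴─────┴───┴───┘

Finding the shortest path from (3, 3) to (4, 8):
Path length: 20 steps
Directions: right → down → right → down → down → down → down → right → up → up → up → right → down → down → down → right → up → up → up → up

Solution:

┌─────┬───────┬───┐
│     │       │   │
│ ╶─┐ │ ┌───┐ │ ╷ │
│   │ │ │   │ │ │ │
│ ╷ └─┤ └─╴ │ ╵ │ │
│ │   │     │   │ │
│ └─┐ ├─────┴─┬─┤ │
│   │ │A ↓    │ │ │
├─┐ │ │ ╷ ╶─┐ ╵ │ │
│ │ │ │ │↳ ↓│   │B│
│ ╵ │ │ └─┐ ├───┤ │
│   │ │   │↓│↱ ↓│↑│
│ ┌─┤ ├─╴ │ │ ╷ │ │
│ │ │ │   │↓│↑│↓│↑│
│ │ │ │ ┌─┤ │ │ │ │
│ │ │ │ │ │↓│↑│↓│↑│
│ ╵ │ ╵ ╵ │ ╵ │ ╵ │
│   │     │↳ ↑│↳ ↑│
└───┴─────┴───┴───┘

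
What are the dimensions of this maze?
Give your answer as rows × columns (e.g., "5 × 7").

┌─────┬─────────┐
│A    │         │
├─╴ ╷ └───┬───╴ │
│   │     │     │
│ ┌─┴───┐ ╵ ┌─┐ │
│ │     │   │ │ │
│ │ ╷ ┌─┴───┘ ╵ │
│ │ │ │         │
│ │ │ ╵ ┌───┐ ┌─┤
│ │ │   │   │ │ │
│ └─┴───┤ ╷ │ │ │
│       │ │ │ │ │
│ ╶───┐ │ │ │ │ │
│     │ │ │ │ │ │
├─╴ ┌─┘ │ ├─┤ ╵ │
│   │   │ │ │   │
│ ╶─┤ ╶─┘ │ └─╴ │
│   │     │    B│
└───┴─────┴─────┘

Counting the maze dimensions:
Rows (vertical): 9
Columns (horizontal): 8
Dimensions: 9 × 8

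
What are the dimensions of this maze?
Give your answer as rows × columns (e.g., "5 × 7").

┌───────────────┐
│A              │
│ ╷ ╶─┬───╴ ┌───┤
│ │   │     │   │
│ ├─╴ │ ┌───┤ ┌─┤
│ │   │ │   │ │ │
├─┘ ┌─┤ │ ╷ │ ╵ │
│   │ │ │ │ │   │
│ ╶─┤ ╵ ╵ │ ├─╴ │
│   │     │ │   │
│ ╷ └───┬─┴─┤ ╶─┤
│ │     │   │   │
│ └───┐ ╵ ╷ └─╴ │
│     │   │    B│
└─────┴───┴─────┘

Counting the maze dimensions:
Rows (vertical): 7
Columns (horizontal): 8
Dimensions: 7 × 8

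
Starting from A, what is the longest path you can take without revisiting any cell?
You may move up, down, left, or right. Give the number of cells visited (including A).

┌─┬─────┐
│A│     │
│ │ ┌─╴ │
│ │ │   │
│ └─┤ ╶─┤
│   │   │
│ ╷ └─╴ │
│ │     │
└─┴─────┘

Finding longest simple path using DFS:
Start: (0, 0)
Longest path visits 15 cells
Path: A → down → down → right → down → right → right → up → left → up → right → up → left → left → down

Solution:

┌─┬─────┐
│A│↓ ← ↰│
│ │ ┌─╴ │
│↓│B│↱ ↑│
│ └─┤ ╶─┤
│↳ ↓│↑ ↰│
│ ╷ └─╴ │
│ │↳ → ↑│
└─┴─────┘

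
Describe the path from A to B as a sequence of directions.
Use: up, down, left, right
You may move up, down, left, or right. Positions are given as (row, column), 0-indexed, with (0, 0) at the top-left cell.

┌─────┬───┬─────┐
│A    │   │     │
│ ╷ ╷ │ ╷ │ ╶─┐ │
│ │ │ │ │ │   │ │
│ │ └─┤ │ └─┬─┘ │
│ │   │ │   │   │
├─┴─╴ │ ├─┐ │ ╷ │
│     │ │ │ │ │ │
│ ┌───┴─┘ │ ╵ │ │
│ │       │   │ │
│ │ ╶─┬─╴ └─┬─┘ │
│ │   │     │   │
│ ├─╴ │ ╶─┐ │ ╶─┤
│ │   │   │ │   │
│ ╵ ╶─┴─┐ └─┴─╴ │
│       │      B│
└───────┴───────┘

Finding the path and converting it to directions:
Path through cells: (0,0) → (0,1) → (1,1) → (2,1) → (2,2) → (3,2) → (3,1) → (3,0) → (4,0) → (5,0) → (6,0) → (7,0) → (7,1) → (6,1) → (6,2) → (5,2) → (5,1) → (4,1) → (4,2) → (4,3) → (4,4) → (5,4) → (5,3) → (6,3) → (6,4) → (7,4) → (7,5) → (7,6) → (7,7)
Directions: right, down, down, right, down, left, left, down, down, down, down, right, up, right, up, left, up, right, right, right, down, left, down, right, down, right, right, right

Solution:

┌─────┬───┬─────┐
│A ↓  │   │     │
│ ╷ ╷ │ ╷ │ ╶─┐ │
│ │↓│ │ │ │   │ │
│ │ └─┤ │ └─┬─┘ │
│ │↳ ↓│ │   │   │
├─┴─╴ │ ├─┐ │ ╷ │
│↓ ← ↲│ │ │ │ │ │
│ ┌───┴─┘ │ ╵ │ │
│↓│↱ → → ↓│   │ │
│ │ ╶─┬─╴ └─┬─┘ │
│↓│↑ ↰│↓ ↲  │   │
│ ├─╴ │ ╶─┐ │ ╶─┤
│↓│↱ ↑│↳ ↓│ │   │
│ ╵ ╶─┴─┐ └─┴─╴ │
│↳ ↑    │↳ → → B│
└───────┴───────┘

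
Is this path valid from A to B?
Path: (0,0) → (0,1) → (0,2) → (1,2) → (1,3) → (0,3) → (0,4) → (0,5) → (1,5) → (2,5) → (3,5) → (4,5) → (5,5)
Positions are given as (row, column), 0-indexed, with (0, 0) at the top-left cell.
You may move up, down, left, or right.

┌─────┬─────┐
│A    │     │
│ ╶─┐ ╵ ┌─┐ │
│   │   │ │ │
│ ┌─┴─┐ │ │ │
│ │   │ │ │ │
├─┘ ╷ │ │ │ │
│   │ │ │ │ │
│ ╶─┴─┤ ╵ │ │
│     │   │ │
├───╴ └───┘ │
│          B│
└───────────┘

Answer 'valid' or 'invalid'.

Checking path validity:
Result: All consecutive moves are passable.

valid

Correct solution:

┌─────┬─────┐
│A → ↓│↱ → ↓│
│ ╶─┐ ╵ ┌─┐ │
│   │↳ ↑│ │↓│
│ ┌─┴─┐ │ │ │
│ │   │ │ │↓│
├─┘ ╷ │ │ │ │
│   │ │ │ │↓│
│ ╶─┴─┤ ╵ │ │
│     │   │↓│
├───╴ └───┘ │
│          B│
└───────────┘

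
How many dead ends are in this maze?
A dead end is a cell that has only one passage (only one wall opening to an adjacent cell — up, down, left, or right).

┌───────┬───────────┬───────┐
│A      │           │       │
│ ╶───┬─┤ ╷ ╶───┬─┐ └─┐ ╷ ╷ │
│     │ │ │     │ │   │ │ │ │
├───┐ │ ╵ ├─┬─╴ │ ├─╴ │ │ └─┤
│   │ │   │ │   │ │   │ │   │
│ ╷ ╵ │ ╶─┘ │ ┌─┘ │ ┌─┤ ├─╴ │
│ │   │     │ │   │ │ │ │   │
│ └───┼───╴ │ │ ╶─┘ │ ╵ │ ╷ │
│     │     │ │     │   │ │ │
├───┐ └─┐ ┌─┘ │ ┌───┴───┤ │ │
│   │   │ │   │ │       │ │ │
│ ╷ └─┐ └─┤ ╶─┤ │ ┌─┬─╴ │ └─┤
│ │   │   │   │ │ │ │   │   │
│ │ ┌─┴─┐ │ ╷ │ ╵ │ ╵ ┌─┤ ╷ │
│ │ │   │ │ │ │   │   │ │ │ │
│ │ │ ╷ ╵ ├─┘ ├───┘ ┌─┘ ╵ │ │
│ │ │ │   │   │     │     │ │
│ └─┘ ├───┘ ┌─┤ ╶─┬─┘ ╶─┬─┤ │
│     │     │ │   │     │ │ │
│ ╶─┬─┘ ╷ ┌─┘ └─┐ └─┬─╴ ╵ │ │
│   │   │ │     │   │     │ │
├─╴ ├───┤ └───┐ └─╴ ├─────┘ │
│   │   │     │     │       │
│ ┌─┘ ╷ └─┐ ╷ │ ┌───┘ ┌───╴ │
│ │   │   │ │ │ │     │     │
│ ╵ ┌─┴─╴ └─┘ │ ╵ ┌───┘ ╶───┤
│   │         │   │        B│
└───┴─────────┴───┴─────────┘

Checking each cell for number of passages:

Dead ends found at positions:
  (0, 3)
  (0, 10)
  (1, 3)
  (1, 8)
  (1, 13)
  (2, 5)
  (3, 10)
  (4, 3)
  (5, 4)
  (5, 13)
  (6, 2)
  (6, 9)
  (7, 5)
  (7, 11)
  (8, 1)
  (9, 6)
  (9, 9)
  (9, 12)
  (10, 2)
  (10, 5)
  (10, 10)
  (12, 5)
  (13, 2)
  (13, 9)
  (13, 13)
Total dead ends: 25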